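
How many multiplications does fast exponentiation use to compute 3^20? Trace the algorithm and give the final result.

Computing 3^20 by squaring (build up from 3^1; each line after the first costs one multiplication):

3^1 = 3
3^2 = (3^1)^2 = 3^2 = 9
3^4 = (3^2)^2 = 9^2 = 81
3^5 = 3 * 3^4 = 3 * 81 = 243
3^10 = (3^5)^2 = 243^2 = 59049
3^20 = (3^10)^2 = 59049^2 = 3486784401

Result: 3486784401
Multiplications needed: 5 (5 lines after 3^1)

3^20 = 3486784401. Using exponentiation by squaring, this requires 5 multiplications. The key idea: if the exponent is even, square the half-power; if odd, multiply by the base once.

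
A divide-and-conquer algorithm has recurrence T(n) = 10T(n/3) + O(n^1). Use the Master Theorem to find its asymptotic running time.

Master Theorem for T(n) = 10T(n/3) + O(n^1):

a = 10, b = 3, c = 1
log_b(a) = log_3(10) = 2.0959

Case 1: c = 1 < log_3(10) = 2.0959
T(n) = O(n^(log_3 10))

For T(n) = 10T(n/3) + O(n^1): log_3(10) = 2.0959. This is Case 1 of the Master Theorem (c < log_b(a), work dominated by leaves), giving O(n^(log_3 10)).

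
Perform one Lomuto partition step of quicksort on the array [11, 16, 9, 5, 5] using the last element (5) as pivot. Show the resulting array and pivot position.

Lomuto partition with pivot = 5:

Initial array: [11, 16, 9, 5, 5]

arr[0]=11 > 5: no swap
arr[1]=16 > 5: no swap
arr[2]=9 > 5: no swap
arr[3]=5 <= 5: swap with position 0, array becomes [5, 16, 9, 11, 5]

Place pivot at position 1: [5, 5, 9, 11, 16]
Pivot position: 1

After partitioning with pivot 5, the array becomes [5, 5, 9, 11, 16]. The pivot is placed at index 1. All elements to the left of the pivot are <= 5, and all elements to the right are > 5.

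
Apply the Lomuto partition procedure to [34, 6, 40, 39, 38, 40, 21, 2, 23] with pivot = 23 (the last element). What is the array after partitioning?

Lomuto partition with pivot = 23:

Initial array: [34, 6, 40, 39, 38, 40, 21, 2, 23]

arr[0]=34 > 23: no swap
arr[1]=6 <= 23: swap with position 0, array becomes [6, 34, 40, 39, 38, 40, 21, 2, 23]
arr[2]=40 > 23: no swap
arr[3]=39 > 23: no swap
arr[4]=38 > 23: no swap
arr[5]=40 > 23: no swap
arr[6]=21 <= 23: swap with position 1, array becomes [6, 21, 40, 39, 38, 40, 34, 2, 23]
arr[7]=2 <= 23: swap with position 2, array becomes [6, 21, 2, 39, 38, 40, 34, 40, 23]

Place pivot at position 3: [6, 21, 2, 23, 38, 40, 34, 40, 39]
Pivot position: 3

After partitioning with pivot 23, the array becomes [6, 21, 2, 23, 38, 40, 34, 40, 39]. The pivot is placed at index 3. All elements to the left of the pivot are <= 23, and all elements to the right are > 23.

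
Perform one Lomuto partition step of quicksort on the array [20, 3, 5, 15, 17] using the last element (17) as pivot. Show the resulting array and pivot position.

Lomuto partition with pivot = 17:

Initial array: [20, 3, 5, 15, 17]

arr[0]=20 > 17: no swap
arr[1]=3 <= 17: swap with position 0, array becomes [3, 20, 5, 15, 17]
arr[2]=5 <= 17: swap with position 1, array becomes [3, 5, 20, 15, 17]
arr[3]=15 <= 17: swap with position 2, array becomes [3, 5, 15, 20, 17]

Place pivot at position 3: [3, 5, 15, 17, 20]
Pivot position: 3

After partitioning with pivot 17, the array becomes [3, 5, 15, 17, 20]. The pivot is placed at index 3. All elements to the left of the pivot are <= 17, and all elements to the right are > 17.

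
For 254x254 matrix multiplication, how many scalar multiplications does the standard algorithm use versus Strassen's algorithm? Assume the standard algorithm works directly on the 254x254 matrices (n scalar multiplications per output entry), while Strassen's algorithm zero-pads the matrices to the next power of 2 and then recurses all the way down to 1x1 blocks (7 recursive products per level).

Matrix multiplication for 254x254 matrices:

Strassen's algorithm requires power-of-2 dimensions. Pad 254x254 to 256x256 (next power of 2).

Standard algorithm: 254^3 = 16387064 multiplications
Strassen's algorithm: 7^(log2(256)) = 7^8 = 5764801 multiplications
Savings: 16387064 - 5764801 = 10622263 multiplications

Standard: 16387064 multiplications (254^3). Strassen: 5764801 multiplications (7^8, after padding to 256x256). Strassen reduces 8 recursive multiplications to 7 at each level.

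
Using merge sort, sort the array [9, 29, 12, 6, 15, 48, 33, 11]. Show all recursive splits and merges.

Merge sort trace:

Split: [9, 29, 12, 6, 15, 48, 33, 11] -> [9, 29, 12, 6] and [15, 48, 33, 11]
  Split: [9, 29, 12, 6] -> [9, 29] and [12, 6]
    Split: [9, 29] -> [9] and [29]
    Merge: [9] + [29] -> [9, 29]
    Split: [12, 6] -> [12] and [6]
    Merge: [12] + [6] -> [6, 12]
  Merge: [9, 29] + [6, 12] -> [6, 9, 12, 29]
  Split: [15, 48, 33, 11] -> [15, 48] and [33, 11]
    Split: [15, 48] -> [15] and [48]
    Merge: [15] + [48] -> [15, 48]
    Split: [33, 11] -> [33] and [11]
    Merge: [33] + [11] -> [11, 33]
  Merge: [15, 48] + [11, 33] -> [11, 15, 33, 48]
Merge: [6, 9, 12, 29] + [11, 15, 33, 48] -> [6, 9, 11, 12, 15, 29, 33, 48]

Final sorted array: [6, 9, 11, 12, 15, 29, 33, 48]

The merge sort proceeds by recursively splitting the array and merging sorted halves.
After all merges, the sorted array is [6, 9, 11, 12, 15, 29, 33, 48].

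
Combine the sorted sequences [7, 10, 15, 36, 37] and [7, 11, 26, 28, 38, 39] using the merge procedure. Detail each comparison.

Merging process:

Compare 7 vs 7: take 7 from left. Merged: [7]
Compare 10 vs 7: take 7 from right. Merged: [7, 7]
Compare 10 vs 11: take 10 from left. Merged: [7, 7, 10]
Compare 15 vs 11: take 11 from right. Merged: [7, 7, 10, 11]
Compare 15 vs 26: take 15 from left. Merged: [7, 7, 10, 11, 15]
Compare 36 vs 26: take 26 from right. Merged: [7, 7, 10, 11, 15, 26]
Compare 36 vs 28: take 28 from right. Merged: [7, 7, 10, 11, 15, 26, 28]
Compare 36 vs 38: take 36 from left. Merged: [7, 7, 10, 11, 15, 26, 28, 36]
Compare 37 vs 38: take 37 from left. Merged: [7, 7, 10, 11, 15, 26, 28, 36, 37]
Append remaining from right: [38, 39]. Merged: [7, 7, 10, 11, 15, 26, 28, 36, 37, 38, 39]

Final merged array: [7, 7, 10, 11, 15, 26, 28, 36, 37, 38, 39]
Total comparisons: 9

The merged array is [7, 7, 10, 11, 15, 26, 28, 36, 37, 38, 39], requiring 9 comparisons. The merge step runs in O(n) time where n is the total number of elements.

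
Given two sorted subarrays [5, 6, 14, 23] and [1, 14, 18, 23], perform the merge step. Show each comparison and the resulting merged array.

Merging process:

Compare 5 vs 1: take 1 from right. Merged: [1]
Compare 5 vs 14: take 5 from left. Merged: [1, 5]
Compare 6 vs 14: take 6 from left. Merged: [1, 5, 6]
Compare 14 vs 14: take 14 from left. Merged: [1, 5, 6, 14]
Compare 23 vs 14: take 14 from right. Merged: [1, 5, 6, 14, 14]
Compare 23 vs 18: take 18 from right. Merged: [1, 5, 6, 14, 14, 18]
Compare 23 vs 23: take 23 from left. Merged: [1, 5, 6, 14, 14, 18, 23]
Append remaining from right: [23]. Merged: [1, 5, 6, 14, 14, 18, 23, 23]

Final merged array: [1, 5, 6, 14, 14, 18, 23, 23]
Total comparisons: 7

The merged array is [1, 5, 6, 14, 14, 18, 23, 23], requiring 7 comparisons. The merge step runs in O(n) time where n is the total number of elements.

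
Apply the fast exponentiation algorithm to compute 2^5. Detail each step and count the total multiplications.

Computing 2^5 by squaring (build up from 2^1; each line after the first costs one multiplication):

2^1 = 2
2^2 = (2^1)^2 = 2^2 = 4
2^4 = (2^2)^2 = 4^2 = 16
2^5 = 2 * 2^4 = 2 * 16 = 32

Result: 32
Multiplications needed: 3 (3 lines after 2^1)

2^5 = 32. Using exponentiation by squaring, this requires 3 multiplications. The key idea: if the exponent is even, square the half-power; if odd, multiply by the base once.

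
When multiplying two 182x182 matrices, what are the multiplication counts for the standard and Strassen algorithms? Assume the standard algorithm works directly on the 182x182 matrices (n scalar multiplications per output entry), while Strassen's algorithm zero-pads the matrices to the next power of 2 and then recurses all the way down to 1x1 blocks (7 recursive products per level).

Matrix multiplication for 182x182 matrices:

Strassen's algorithm requires power-of-2 dimensions. Pad 182x182 to 256x256 (next power of 2).

Standard algorithm: 182^3 = 6028568 multiplications
Strassen's algorithm: 7^(log2(256)) = 7^8 = 5764801 multiplications
Savings: 6028568 - 5764801 = 263767 multiplications

Standard: 6028568 multiplications (182^3). Strassen: 5764801 multiplications (7^8, after padding to 256x256). Strassen reduces 8 recursive multiplications to 7 at each level.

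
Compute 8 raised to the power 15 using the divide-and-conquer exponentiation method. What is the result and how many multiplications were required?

Computing 8^15 by squaring (build up from 8^1; each line after the first costs one multiplication):

8^1 = 8
8^2 = (8^1)^2 = 8^2 = 64
8^3 = 8 * 8^2 = 8 * 64 = 512
8^6 = (8^3)^2 = 512^2 = 262144
8^7 = 8 * 8^6 = 8 * 262144 = 2097152
8^14 = (8^7)^2 = 2097152^2 = 4398046511104
8^15 = 8 * 8^14 = 8 * 4398046511104 = 35184372088832

Result: 35184372088832
Multiplications needed: 6 (6 lines after 8^1)

8^15 = 35184372088832. Using exponentiation by squaring, this requires 6 multiplications. The key idea: if the exponent is even, square the half-power; if odd, multiply by the base once.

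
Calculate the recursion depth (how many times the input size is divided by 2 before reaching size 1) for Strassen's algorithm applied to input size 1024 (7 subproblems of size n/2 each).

For divide and conquer with division factor 2:

Problem sizes at each level:
Level 0: 1024
Level 1: 512
Level 2: 256
Level 3: 128
Level 4: 64
Level 5: 32
Level 6: 16
Level 7: 8
Level 8: 4
Level 9: 2
Level 10: 1

The root is level 0 and the size-1 base case is level 10 (the tree spans levels 0 through 10, i.e. 11 levels counting the root), so the depth is the number of divisions: log_2(1024) = 10

The recursion tree depth is log_2(1024) = 10. At each level, the problem size is divided by 2, so it takes 10 divisions to reduce to a base case of size 1. The algorithm makes 7 recursive calls at each level.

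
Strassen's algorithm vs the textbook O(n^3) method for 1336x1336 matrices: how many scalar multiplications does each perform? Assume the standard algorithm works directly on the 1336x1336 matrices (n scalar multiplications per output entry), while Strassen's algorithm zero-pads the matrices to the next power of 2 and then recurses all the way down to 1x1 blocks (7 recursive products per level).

Matrix multiplication for 1336x1336 matrices:

Strassen's algorithm requires power-of-2 dimensions. Pad 1336x1336 to 2048x2048 (next power of 2).

Standard algorithm: 1336^3 = 2384621056 multiplications
Strassen's algorithm: 7^(log2(2048)) = 7^11 = 1977326743 multiplications
Savings: 2384621056 - 1977326743 = 407294313 multiplications

Standard: 2384621056 multiplications (1336^3). Strassen: 1977326743 multiplications (7^11, after padding to 2048x2048). Strassen reduces 8 recursive multiplications to 7 at each level.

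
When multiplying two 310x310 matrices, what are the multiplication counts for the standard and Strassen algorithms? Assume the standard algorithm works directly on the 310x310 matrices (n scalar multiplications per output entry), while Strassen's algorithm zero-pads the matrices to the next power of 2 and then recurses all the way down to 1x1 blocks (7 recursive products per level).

Matrix multiplication for 310x310 matrices:

Strassen's algorithm requires power-of-2 dimensions. Pad 310x310 to 512x512 (next power of 2).

Standard algorithm: 310^3 = 29791000 multiplications
Strassen's algorithm: 7^(log2(512)) = 7^9 = 40353607 multiplications
Difference: 29791000 - 40353607 = -10562607 (Strassen uses MORE here due to padding overhead — for small or just-over-power-of-2 n, padding can outweigh the per-level savings)

Standard: 29791000 multiplications (310^3). Strassen: 40353607 multiplications (7^9, after padding to 512x512). Strassen reduces 8 recursive multiplications to 7 at each level.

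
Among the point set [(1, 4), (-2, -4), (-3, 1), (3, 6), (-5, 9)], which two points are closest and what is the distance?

Computing all pairwise distances among 5 points:

d((1, 4), (-2, -4)) = 8.544
d((1, 4), (-3, 1)) = 5.0
d((1, 4), (3, 6)) = 2.8284 <-- minimum
d((1, 4), (-5, 9)) = 7.8102
d((-2, -4), (-3, 1)) = 5.099
d((-2, -4), (3, 6)) = 11.1803
d((-2, -4), (-5, 9)) = 13.3417
d((-3, 1), (3, 6)) = 7.8102
d((-3, 1), (-5, 9)) = 8.2462
d((3, 6), (-5, 9)) = 8.544

Closest pair: (1, 4) and (3, 6) with distance 2.8284

The closest pair is (1, 4) and (3, 6) with Euclidean distance 2.8284. For 5 points, brute-force pairwise comparison is shown above. For large n, the divide-and-conquer algorithm (sort by x, recurse on halves, check the dividing strip) achieves O(n log n).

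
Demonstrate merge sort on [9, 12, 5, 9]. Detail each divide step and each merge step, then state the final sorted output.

Merge sort trace:

Split: [9, 12, 5, 9] -> [9, 12] and [5, 9]
  Split: [9, 12] -> [9] and [12]
  Merge: [9] + [12] -> [9, 12]
  Split: [5, 9] -> [5] and [9]
  Merge: [5] + [9] -> [5, 9]
Merge: [9, 12] + [5, 9] -> [5, 9, 9, 12]

Final sorted array: [5, 9, 9, 12]

The merge sort proceeds by recursively splitting the array and merging sorted halves.
After all merges, the sorted array is [5, 9, 9, 12].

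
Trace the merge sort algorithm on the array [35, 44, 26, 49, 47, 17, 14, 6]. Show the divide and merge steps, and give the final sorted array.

Merge sort trace:

Split: [35, 44, 26, 49, 47, 17, 14, 6] -> [35, 44, 26, 49] and [47, 17, 14, 6]
  Split: [35, 44, 26, 49] -> [35, 44] and [26, 49]
    Split: [35, 44] -> [35] and [44]
    Merge: [35] + [44] -> [35, 44]
    Split: [26, 49] -> [26] and [49]
    Merge: [26] + [49] -> [26, 49]
  Merge: [35, 44] + [26, 49] -> [26, 35, 44, 49]
  Split: [47, 17, 14, 6] -> [47, 17] and [14, 6]
    Split: [47, 17] -> [47] and [17]
    Merge: [47] + [17] -> [17, 47]
    Split: [14, 6] -> [14] and [6]
    Merge: [14] + [6] -> [6, 14]
  Merge: [17, 47] + [6, 14] -> [6, 14, 17, 47]
Merge: [26, 35, 44, 49] + [6, 14, 17, 47] -> [6, 14, 17, 26, 35, 44, 47, 49]

Final sorted array: [6, 14, 17, 26, 35, 44, 47, 49]

The merge sort proceeds by recursively splitting the array and merging sorted halves.
After all merges, the sorted array is [6, 14, 17, 26, 35, 44, 47, 49].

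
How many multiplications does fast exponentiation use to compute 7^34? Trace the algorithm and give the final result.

Computing 7^34 by squaring (build up from 7^1; each line after the first costs one multiplication):

7^1 = 7
7^2 = (7^1)^2 = 7^2 = 49
7^4 = (7^2)^2 = 49^2 = 2401
7^8 = (7^4)^2 = 2401^2 = 5764801
7^16 = (7^8)^2 = 5764801^2 = 33232930569601
7^17 = 7 * 7^16 = 7 * 33232930569601 = 232630513987207
7^34 = (7^17)^2 = 232630513987207^2 = 54116956037952111668959660849

Result: 54116956037952111668959660849
Multiplications needed: 6 (6 lines after 7^1)

7^34 = 54116956037952111668959660849. Using exponentiation by squaring, this requires 6 multiplications. The key idea: if the exponent is even, square the half-power; if odd, multiply by the base once.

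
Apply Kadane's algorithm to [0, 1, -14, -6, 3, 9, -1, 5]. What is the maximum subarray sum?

Using Kadane's algorithm on [0, 1, -14, -6, 3, 9, -1, 5]:

Scanning through the array:
Position 1 (value 1): max_ending_here = 1, max_so_far = 1
Position 2 (value -14): max_ending_here = -13, max_so_far = 1
Position 3 (value -6): max_ending_here = -6, max_so_far = 1
Position 4 (value 3): max_ending_here = 3, max_so_far = 3
Position 5 (value 9): max_ending_here = 12, max_so_far = 12
Position 6 (value -1): max_ending_here = 11, max_so_far = 12
Position 7 (value 5): max_ending_here = 16, max_so_far = 16

Maximum subarray: [3, 9, -1, 5]
Maximum sum: 16

The maximum subarray is [3, 9, -1, 5] with sum 16. This subarray runs from index 4 to index 7.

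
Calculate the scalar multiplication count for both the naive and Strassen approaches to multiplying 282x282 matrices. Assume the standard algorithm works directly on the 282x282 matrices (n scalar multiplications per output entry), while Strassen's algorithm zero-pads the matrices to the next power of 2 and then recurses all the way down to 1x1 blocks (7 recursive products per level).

Matrix multiplication for 282x282 matrices:

Strassen's algorithm requires power-of-2 dimensions. Pad 282x282 to 512x512 (next power of 2).

Standard algorithm: 282^3 = 22425768 multiplications
Strassen's algorithm: 7^(log2(512)) = 7^9 = 40353607 multiplications
Difference: 22425768 - 40353607 = -17927839 (Strassen uses MORE here due to padding overhead — for small or just-over-power-of-2 n, padding can outweigh the per-level savings)

Standard: 22425768 multiplications (282^3). Strassen: 40353607 multiplications (7^9, after padding to 512x512). Strassen reduces 8 recursive multiplications to 7 at each level.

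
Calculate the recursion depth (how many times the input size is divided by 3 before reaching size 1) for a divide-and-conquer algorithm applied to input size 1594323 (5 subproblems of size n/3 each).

For divide and conquer with division factor 3:

Problem sizes at each level:
Level 0: 1594323
Level 1: 531441
Level 2: 177147
Level 3: 59049
Level 4: 19683
Level 5: 6561
Level 6: 2187
Level 7: 729
Level 8: 243
Level 9: 81
Level 10: 27
Level 11: 9
Level 12: 3
Level 13: 1

The root is level 0 and the size-1 base case is level 13 (the tree spans levels 0 through 13, i.e. 14 levels counting the root), so the depth is the number of divisions: log_3(1594323) = 13

The recursion tree depth is log_3(1594323) = 13. At each level, the problem size is divided by 3, so it takes 13 divisions to reduce to a base case of size 1. The algorithm makes 5 recursive calls at each level.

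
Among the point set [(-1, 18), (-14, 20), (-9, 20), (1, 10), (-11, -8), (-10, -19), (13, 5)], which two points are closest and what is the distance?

Computing all pairwise distances among 7 points:

d((-1, 18), (-14, 20)) = 13.1529
d((-1, 18), (-9, 20)) = 8.2462
d((-1, 18), (1, 10)) = 8.2462
d((-1, 18), (-11, -8)) = 27.8568
d((-1, 18), (-10, -19)) = 38.0789
d((-1, 18), (13, 5)) = 19.105
d((-14, 20), (-9, 20)) = 5.0 <-- minimum
d((-14, 20), (1, 10)) = 18.0278
d((-14, 20), (-11, -8)) = 28.1603
d((-14, 20), (-10, -19)) = 39.2046
d((-14, 20), (13, 5)) = 30.8869
d((-9, 20), (1, 10)) = 14.1421
d((-9, 20), (-11, -8)) = 28.0713
d((-9, 20), (-10, -19)) = 39.0128
d((-9, 20), (13, 5)) = 26.6271
d((1, 10), (-11, -8)) = 21.6333
d((1, 10), (-10, -19)) = 31.0161
d((1, 10), (13, 5)) = 13.0
d((-11, -8), (-10, -19)) = 11.0454
d((-11, -8), (13, 5)) = 27.2947
d((-10, -19), (13, 5)) = 33.2415

Closest pair: (-14, 20) and (-9, 20) with distance 5.0

The closest pair is (-14, 20) and (-9, 20) with Euclidean distance 5.0. For 7 points, brute-force pairwise comparison is shown above. For large n, the divide-and-conquer algorithm (sort by x, recurse on halves, check the dividing strip) achieves O(n log n).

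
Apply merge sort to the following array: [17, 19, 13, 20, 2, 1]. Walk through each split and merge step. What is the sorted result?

Merge sort trace:

Split: [17, 19, 13, 20, 2, 1] -> [17, 19, 13] and [20, 2, 1]
  Split: [17, 19, 13] -> [17] and [19, 13]
    Split: [19, 13] -> [19] and [13]
    Merge: [19] + [13] -> [13, 19]
  Merge: [17] + [13, 19] -> [13, 17, 19]
  Split: [20, 2, 1] -> [20] and [2, 1]
    Split: [2, 1] -> [2] and [1]
    Merge: [2] + [1] -> [1, 2]
  Merge: [20] + [1, 2] -> [1, 2, 20]
Merge: [13, 17, 19] + [1, 2, 20] -> [1, 2, 13, 17, 19, 20]

Final sorted array: [1, 2, 13, 17, 19, 20]

The merge sort proceeds by recursively splitting the array and merging sorted halves.
After all merges, the sorted array is [1, 2, 13, 17, 19, 20].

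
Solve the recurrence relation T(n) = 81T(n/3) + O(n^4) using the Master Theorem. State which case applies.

Master Theorem for T(n) = 81T(n/3) + O(n^4):

a = 81, b = 3, c = 4
log_b(a) = log_3(81) = 4.0000

Case 2: c = 4 = log_3(81) = 4.0000
T(n) = O(n^4 log n) = O(n^4 log n)

For T(n) = 81T(n/3) + O(n^4): log_3(81) = 4.0000. This is Case 2 of the Master Theorem (c = log_b(a), equal work at all levels), giving O(n^4 log n).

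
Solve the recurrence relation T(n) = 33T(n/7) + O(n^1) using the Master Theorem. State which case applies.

Master Theorem for T(n) = 33T(n/7) + O(n^1):

a = 33, b = 7, c = 1
log_b(a) = log_7(33) = 1.7968

Case 1: c = 1 < log_7(33) = 1.7968
T(n) = O(n^(log_7 33))

For T(n) = 33T(n/7) + O(n^1): log_7(33) = 1.7968. This is Case 1 of the Master Theorem (c < log_b(a), work dominated by leaves), giving O(n^(log_7 33)).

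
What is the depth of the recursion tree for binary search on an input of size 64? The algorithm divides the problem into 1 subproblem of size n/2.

For divide and conquer with division factor 2:

Problem sizes at each level:
Level 0: 64
Level 1: 32
Level 2: 16
Level 3: 8
Level 4: 4
Level 5: 2
Level 6: 1

The root is level 0 and the size-1 base case is level 6 (the tree spans levels 0 through 6, i.e. 7 levels counting the root), so the depth is the number of divisions: log_2(64) = 6

The recursion tree depth is log_2(64) = 6. At each level, the problem size is divided by 2, so it takes 6 divisions to reduce to a base case of size 1. The algorithm makes 1 recursive call at each level.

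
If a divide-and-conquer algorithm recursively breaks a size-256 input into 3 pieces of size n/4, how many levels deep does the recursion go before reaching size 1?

For divide and conquer with division factor 4:

Problem sizes at each level:
Level 0: 256
Level 1: 64
Level 2: 16
Level 3: 4
Level 4: 1

The root is level 0 and the size-1 base case is level 4 (the tree spans levels 0 through 4, i.e. 5 levels counting the root), so the depth is the number of divisions: log_4(256) = 4

The recursion tree depth is log_4(256) = 4. At each level, the problem size is divided by 4, so it takes 4 divisions to reduce to a base case of size 1. The algorithm makes 3 recursive calls at each level.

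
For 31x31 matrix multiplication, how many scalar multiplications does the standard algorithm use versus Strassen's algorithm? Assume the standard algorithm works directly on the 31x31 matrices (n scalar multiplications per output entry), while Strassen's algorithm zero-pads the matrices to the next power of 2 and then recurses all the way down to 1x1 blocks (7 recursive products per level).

Matrix multiplication for 31x31 matrices:

Strassen's algorithm requires power-of-2 dimensions. Pad 31x31 to 32x32 (next power of 2).

Standard algorithm: 31^3 = 29791 multiplications
Strassen's algorithm: 7^(log2(32)) = 7^5 = 16807 multiplications
Savings: 29791 - 16807 = 12984 multiplications

Standard: 29791 multiplications (31^3). Strassen: 16807 multiplications (7^5, after padding to 32x32). Strassen reduces 8 recursive multiplications to 7 at each level.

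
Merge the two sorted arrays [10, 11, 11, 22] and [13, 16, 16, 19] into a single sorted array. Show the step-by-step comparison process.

Merging process:

Compare 10 vs 13: take 10 from left. Merged: [10]
Compare 11 vs 13: take 11 from left. Merged: [10, 11]
Compare 11 vs 13: take 11 from left. Merged: [10, 11, 11]
Compare 22 vs 13: take 13 from right. Merged: [10, 11, 11, 13]
Compare 22 vs 16: take 16 from right. Merged: [10, 11, 11, 13, 16]
Compare 22 vs 16: take 16 from right. Merged: [10, 11, 11, 13, 16, 16]
Compare 22 vs 19: take 19 from right. Merged: [10, 11, 11, 13, 16, 16, 19]
Append remaining from left: [22]. Merged: [10, 11, 11, 13, 16, 16, 19, 22]

Final merged array: [10, 11, 11, 13, 16, 16, 19, 22]
Total comparisons: 7

The merged array is [10, 11, 11, 13, 16, 16, 19, 22], requiring 7 comparisons. The merge step runs in O(n) time where n is the total number of elements.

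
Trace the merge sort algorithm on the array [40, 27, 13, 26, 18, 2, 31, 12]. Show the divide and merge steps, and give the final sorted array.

Merge sort trace:

Split: [40, 27, 13, 26, 18, 2, 31, 12] -> [40, 27, 13, 26] and [18, 2, 31, 12]
  Split: [40, 27, 13, 26] -> [40, 27] and [13, 26]
    Split: [40, 27] -> [40] and [27]
    Merge: [40] + [27] -> [27, 40]
    Split: [13, 26] -> [13] and [26]
    Merge: [13] + [26] -> [13, 26]
  Merge: [27, 40] + [13, 26] -> [13, 26, 27, 40]
  Split: [18, 2, 31, 12] -> [18, 2] and [31, 12]
    Split: [18, 2] -> [18] and [2]
    Merge: [18] + [2] -> [2, 18]
    Split: [31, 12] -> [31] and [12]
    Merge: [31] + [12] -> [12, 31]
  Merge: [2, 18] + [12, 31] -> [2, 12, 18, 31]
Merge: [13, 26, 27, 40] + [2, 12, 18, 31] -> [2, 12, 13, 18, 26, 27, 31, 40]

Final sorted array: [2, 12, 13, 18, 26, 27, 31, 40]

The merge sort proceeds by recursively splitting the array and merging sorted halves.
After all merges, the sorted array is [2, 12, 13, 18, 26, 27, 31, 40].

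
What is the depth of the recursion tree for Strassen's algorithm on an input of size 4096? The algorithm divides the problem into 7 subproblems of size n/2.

For divide and conquer with division factor 2:

Problem sizes at each level:
Level 0: 4096
Level 1: 2048
Level 2: 1024
Level 3: 512
Level 4: 256
Level 5: 128
Level 6: 64
Level 7: 32
Level 8: 16
Level 9: 8
Level 10: 4
Level 11: 2
Level 12: 1

The root is level 0 and the size-1 base case is level 12 (the tree spans levels 0 through 12, i.e. 13 levels counting the root), so the depth is the number of divisions: log_2(4096) = 12

The recursion tree depth is log_2(4096) = 12. At each level, the problem size is divided by 2, so it takes 12 divisions to reduce to a base case of size 1. The algorithm makes 7 recursive calls at each level.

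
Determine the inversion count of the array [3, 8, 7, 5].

Finding inversions in [3, 8, 7, 5]:

(1, 2): arr[1]=8 > arr[2]=7
(1, 3): arr[1]=8 > arr[3]=5
(2, 3): arr[2]=7 > arr[3]=5

Total inversions: 3

The array has 3 inversion(s): (1,2), (1,3), (2,3). Each pair (i,j) satisfies i < j and arr[i] > arr[j].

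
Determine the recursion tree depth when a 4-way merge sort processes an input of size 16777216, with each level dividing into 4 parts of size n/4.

For divide and conquer with division factor 4:

Problem sizes at each level:
Level 0: 16777216
Level 1: 4194304
Level 2: 1048576
Level 3: 262144
Level 4: 65536
Level 5: 16384
Level 6: 4096
Level 7: 1024
Level 8: 256
Level 9: 64
Level 10: 16
Level 11: 4
Level 12: 1

The root is level 0 and the size-1 base case is level 12 (the tree spans levels 0 through 12, i.e. 13 levels counting the root), so the depth is the number of divisions: log_4(16777216) = 12

The recursion tree depth is log_4(16777216) = 12. At each level, the problem size is divided by 4, so it takes 12 divisions to reduce to a base case of size 1. The algorithm makes 4 recursive calls at each level.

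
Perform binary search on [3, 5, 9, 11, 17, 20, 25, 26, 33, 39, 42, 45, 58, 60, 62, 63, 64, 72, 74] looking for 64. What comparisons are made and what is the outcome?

Binary search for 64 in [3, 5, 9, 11, 17, 20, 25, 26, 33, 39, 42, 45, 58, 60, 62, 63, 64, 72, 74]:

lo=0, hi=18, mid=9, arr[mid]=39 -> 39 < 64, search right half
lo=10, hi=18, mid=14, arr[mid]=62 -> 62 < 64, search right half
lo=15, hi=18, mid=16, arr[mid]=64 -> Found target at index 16!

Binary search finds 64 at index 16 after 3 comparisons. The search repeatedly halves the search space by comparing with the middle element.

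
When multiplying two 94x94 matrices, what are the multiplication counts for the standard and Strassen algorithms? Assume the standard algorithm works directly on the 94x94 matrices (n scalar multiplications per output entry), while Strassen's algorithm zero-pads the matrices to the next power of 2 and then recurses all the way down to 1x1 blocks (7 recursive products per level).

Matrix multiplication for 94x94 matrices:

Strassen's algorithm requires power-of-2 dimensions. Pad 94x94 to 128x128 (next power of 2).

Standard algorithm: 94^3 = 830584 multiplications
Strassen's algorithm: 7^(log2(128)) = 7^7 = 823543 multiplications
Savings: 830584 - 823543 = 7041 multiplications

Standard: 830584 multiplications (94^3). Strassen: 823543 multiplications (7^7, after padding to 128x128). Strassen reduces 8 recursive multiplications to 7 at each level.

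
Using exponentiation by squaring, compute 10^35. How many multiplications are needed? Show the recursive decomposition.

Computing 10^35 by squaring (build up from 10^1; each line after the first costs one multiplication):

10^1 = 10
10^2 = (10^1)^2 = 10^2 = 100
10^4 = (10^2)^2 = 100^2 = 10000
10^8 = (10^4)^2 = 10000^2 = 100000000
10^16 = (10^8)^2 = 100000000^2 = 10000000000000000
10^17 = 10 * 10^16 = 10 * 10000000000000000 = 100000000000000000
10^34 = (10^17)^2 = 100000000000000000^2 = 10000000000000000000000000000000000
10^35 = 10 * 10^34 = 10 * 10000000000000000000000000000000000 = 100000000000000000000000000000000000

Result: 100000000000000000000000000000000000
Multiplications needed: 7 (7 lines after 10^1)

10^35 = 100000000000000000000000000000000000. Using exponentiation by squaring, this requires 7 multiplications. The key idea: if the exponent is even, square the half-power; if odd, multiply by the base once.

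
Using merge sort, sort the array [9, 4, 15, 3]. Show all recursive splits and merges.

Merge sort trace:

Split: [9, 4, 15, 3] -> [9, 4] and [15, 3]
  Split: [9, 4] -> [9] and [4]
  Merge: [9] + [4] -> [4, 9]
  Split: [15, 3] -> [15] and [3]
  Merge: [15] + [3] -> [3, 15]
Merge: [4, 9] + [3, 15] -> [3, 4, 9, 15]

Final sorted array: [3, 4, 9, 15]

The merge sort proceeds by recursively splitting the array and merging sorted halves.
After all merges, the sorted array is [3, 4, 9, 15].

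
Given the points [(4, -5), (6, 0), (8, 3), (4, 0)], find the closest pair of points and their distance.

Computing all pairwise distances among 4 points:

d((4, -5), (6, 0)) = 5.3852
d((4, -5), (8, 3)) = 8.9443
d((4, -5), (4, 0)) = 5.0
d((6, 0), (8, 3)) = 3.6056
d((6, 0), (4, 0)) = 2.0 <-- minimum
d((8, 3), (4, 0)) = 5.0

Closest pair: (6, 0) and (4, 0) with distance 2.0

The closest pair is (6, 0) and (4, 0) with Euclidean distance 2.0. For 4 points, brute-force pairwise comparison is shown above. For large n, the divide-and-conquer algorithm (sort by x, recurse on halves, check the dividing strip) achieves O(n log n).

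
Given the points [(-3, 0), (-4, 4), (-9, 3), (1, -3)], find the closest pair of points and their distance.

Computing all pairwise distances among 4 points:

d((-3, 0), (-4, 4)) = 4.1231 <-- minimum
d((-3, 0), (-9, 3)) = 6.7082
d((-3, 0), (1, -3)) = 5.0
d((-4, 4), (-9, 3)) = 5.099
d((-4, 4), (1, -3)) = 8.6023
d((-9, 3), (1, -3)) = 11.6619

Closest pair: (-3, 0) and (-4, 4) with distance 4.1231

The closest pair is (-3, 0) and (-4, 4) with Euclidean distance 4.1231. For 4 points, brute-force pairwise comparison is shown above. For large n, the divide-and-conquer algorithm (sort by x, recurse on halves, check the dividing strip) achieves O(n log n).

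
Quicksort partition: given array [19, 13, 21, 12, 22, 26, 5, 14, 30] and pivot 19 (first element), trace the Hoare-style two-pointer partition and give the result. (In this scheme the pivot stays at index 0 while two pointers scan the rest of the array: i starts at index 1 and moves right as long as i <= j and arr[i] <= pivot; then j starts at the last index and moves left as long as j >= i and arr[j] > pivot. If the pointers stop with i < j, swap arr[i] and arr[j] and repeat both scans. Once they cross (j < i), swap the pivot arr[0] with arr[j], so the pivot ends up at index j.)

Hoare-style two-pointer partition with pivot = 19:

Initial array: [19, 13, 21, 12, 22, 26, 5, 14, 30]

Pointers start at i = 1, j = 8.
i stops at index 2 (arr[2]=21 > 19), j stops at index 7 (arr[7]=14 <= 19): swap arr[2] and arr[7], array becomes [19, 13, 14, 12, 22, 26, 5, 21, 30]
i stops at index 4 (arr[4]=22 > 19), j stops at index 6 (arr[6]=5 <= 19): swap arr[4] and arr[6], array becomes [19, 13, 14, 12, 5, 26, 22, 21, 30]
i ends at 5, j ends at 4: the pointers have crossed (j < i), so scanning stops.

Swap pivot arr[0] with arr[4] to place pivot at position 4: [5, 13, 14, 12, 19, 26, 22, 21, 30]
Pivot position: 4

After partitioning with pivot 19, the array becomes [5, 13, 14, 12, 19, 26, 22, 21, 30]. The pivot is placed at index 4. All elements to the left of the pivot are <= 19, and all elements to the right are > 19.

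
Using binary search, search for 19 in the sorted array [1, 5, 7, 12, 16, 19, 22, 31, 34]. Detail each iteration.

Binary search for 19 in [1, 5, 7, 12, 16, 19, 22, 31, 34]:

lo=0, hi=8, mid=4, arr[mid]=16 -> 16 < 19, search right half
lo=5, hi=8, mid=6, arr[mid]=22 -> 22 > 19, search left half
lo=5, hi=5, mid=5, arr[mid]=19 -> Found target at index 5!

Binary search finds 19 at index 5 after 3 comparisons. The search repeatedly halves the search space by comparing with the middle element.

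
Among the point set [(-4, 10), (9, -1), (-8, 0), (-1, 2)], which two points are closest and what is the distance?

Computing all pairwise distances among 4 points:

d((-4, 10), (9, -1)) = 17.0294
d((-4, 10), (-8, 0)) = 10.7703
d((-4, 10), (-1, 2)) = 8.544
d((9, -1), (-8, 0)) = 17.0294
d((9, -1), (-1, 2)) = 10.4403
d((-8, 0), (-1, 2)) = 7.2801 <-- minimum

Closest pair: (-8, 0) and (-1, 2) with distance 7.2801

The closest pair is (-8, 0) and (-1, 2) with Euclidean distance 7.2801. For 4 points, brute-force pairwise comparison is shown above. For large n, the divide-and-conquer algorithm (sort by x, recurse on halves, check the dividing strip) achieves O(n log n).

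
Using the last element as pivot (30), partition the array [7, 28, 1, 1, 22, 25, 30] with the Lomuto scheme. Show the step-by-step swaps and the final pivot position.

Lomuto partition with pivot = 30:

Initial array: [7, 28, 1, 1, 22, 25, 30]

arr[0]=7 <= 30: swap with position 0, array becomes [7, 28, 1, 1, 22, 25, 30]
arr[1]=28 <= 30: swap with position 1, array becomes [7, 28, 1, 1, 22, 25, 30]
arr[2]=1 <= 30: swap with position 2, array becomes [7, 28, 1, 1, 22, 25, 30]
arr[3]=1 <= 30: swap with position 3, array becomes [7, 28, 1, 1, 22, 25, 30]
arr[4]=22 <= 30: swap with position 4, array becomes [7, 28, 1, 1, 22, 25, 30]
arr[5]=25 <= 30: swap with position 5, array becomes [7, 28, 1, 1, 22, 25, 30]

Place pivot at position 6: [7, 28, 1, 1, 22, 25, 30]
Pivot position: 6

After partitioning with pivot 30, the array becomes [7, 28, 1, 1, 22, 25, 30]. The pivot is placed at index 6. All elements to the left of the pivot are <= 30, and all elements to the right are > 30.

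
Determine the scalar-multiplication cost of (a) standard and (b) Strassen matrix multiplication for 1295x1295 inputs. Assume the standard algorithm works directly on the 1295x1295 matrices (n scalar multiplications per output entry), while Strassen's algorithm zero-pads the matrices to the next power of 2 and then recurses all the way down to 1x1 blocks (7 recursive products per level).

Matrix multiplication for 1295x1295 matrices:

Strassen's algorithm requires power-of-2 dimensions. Pad 1295x1295 to 2048x2048 (next power of 2).

Standard algorithm: 1295^3 = 2171747375 multiplications
Strassen's algorithm: 7^(log2(2048)) = 7^11 = 1977326743 multiplications
Savings: 2171747375 - 1977326743 = 194420632 multiplications

Standard: 2171747375 multiplications (1295^3). Strassen: 1977326743 multiplications (7^11, after padding to 2048x2048). Strassen reduces 8 recursive multiplications to 7 at each level.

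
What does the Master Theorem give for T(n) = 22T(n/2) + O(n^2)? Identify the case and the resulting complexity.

Master Theorem for T(n) = 22T(n/2) + O(n^2):

a = 22, b = 2, c = 2
log_b(a) = log_2(22) = 4.4594

Case 1: c = 2 < log_2(22) = 4.4594
T(n) = O(n^(log_2 22))

For T(n) = 22T(n/2) + O(n^2): log_2(22) = 4.4594. This is Case 1 of the Master Theorem (c < log_b(a), work dominated by leaves), giving O(n^(log_2 22)).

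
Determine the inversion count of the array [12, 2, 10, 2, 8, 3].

Finding inversions in [12, 2, 10, 2, 8, 3]:

(0, 1): arr[0]=12 > arr[1]=2
(0, 2): arr[0]=12 > arr[2]=10
(0, 3): arr[0]=12 > arr[3]=2
(0, 4): arr[0]=12 > arr[4]=8
(0, 5): arr[0]=12 > arr[5]=3
(2, 3): arr[2]=10 > arr[3]=2
(2, 4): arr[2]=10 > arr[4]=8
(2, 5): arr[2]=10 > arr[5]=3
(4, 5): arr[4]=8 > arr[5]=3

Total inversions: 9

The array has 9 inversion(s): (0,1), (0,2), (0,3), (0,4), (0,5), (2,3), (2,4), (2,5), (4,5). Each pair (i,j) satisfies i < j and arr[i] > arr[j].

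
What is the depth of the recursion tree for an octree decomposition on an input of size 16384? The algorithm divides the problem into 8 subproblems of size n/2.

For divide and conquer with division factor 2:

Problem sizes at each level:
Level 0: 16384
Level 1: 8192
Level 2: 4096
Level 3: 2048
Level 4: 1024
Level 5: 512
Level 6: 256
Level 7: 128
Level 8: 64
Level 9: 32
Level 10: 16
Level 11: 8
Level 12: 4
Level 13: 2
Level 14: 1

The root is level 0 and the size-1 base case is level 14 (the tree spans levels 0 through 14, i.e. 15 levels counting the root), so the depth is the number of divisions: log_2(16384) = 14

The recursion tree depth is log_2(16384) = 14. At each level, the problem size is divided by 2, so it takes 14 divisions to reduce to a base case of size 1. The algorithm makes 8 recursive calls at each level.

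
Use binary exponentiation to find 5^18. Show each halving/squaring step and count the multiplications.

Computing 5^18 by squaring (build up from 5^1; each line after the first costs one multiplication):

5^1 = 5
5^2 = (5^1)^2 = 5^2 = 25
5^4 = (5^2)^2 = 25^2 = 625
5^8 = (5^4)^2 = 625^2 = 390625
5^9 = 5 * 5^8 = 5 * 390625 = 1953125
5^18 = (5^9)^2 = 1953125^2 = 3814697265625

Result: 3814697265625
Multiplications needed: 5 (5 lines after 5^1)

5^18 = 3814697265625. Using exponentiation by squaring, this requires 5 multiplications. The key idea: if the exponent is even, square the half-power; if odd, multiply by the base once.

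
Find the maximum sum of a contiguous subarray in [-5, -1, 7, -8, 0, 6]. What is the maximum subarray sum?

Using Kadane's algorithm on [-5, -1, 7, -8, 0, 6]:

Scanning through the array:
Position 1 (value -1): max_ending_here = -1, max_so_far = -1
Position 2 (value 7): max_ending_here = 7, max_so_far = 7
Position 3 (value -8): max_ending_here = -1, max_so_far = 7
Position 4 (value 0): max_ending_here = 0, max_so_far = 7
Position 5 (value 6): max_ending_here = 6, max_so_far = 7

Maximum subarray: [7]
Maximum sum: 7

The maximum subarray is [7] with sum 7. This subarray runs from index 2 to index 2.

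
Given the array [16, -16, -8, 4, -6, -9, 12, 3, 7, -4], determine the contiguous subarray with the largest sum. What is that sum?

Using Kadane's algorithm on [16, -16, -8, 4, -6, -9, 12, 3, 7, -4]:

Scanning through the array:
Position 1 (value -16): max_ending_here = 0, max_so_far = 16
Position 2 (value -8): max_ending_here = -8, max_so_far = 16
Position 3 (value 4): max_ending_here = 4, max_so_far = 16
Position 4 (value -6): max_ending_here = -2, max_so_far = 16
Position 5 (value -9): max_ending_here = -9, max_so_far = 16
Position 6 (value 12): max_ending_here = 12, max_so_far = 16
Position 7 (value 3): max_ending_here = 15, max_so_far = 16
Position 8 (value 7): max_ending_here = 22, max_so_far = 22
Position 9 (value -4): max_ending_here = 18, max_so_far = 22

Maximum subarray: [12, 3, 7]
Maximum sum: 22

The maximum subarray is [12, 3, 7] with sum 22. This subarray runs from index 6 to index 8.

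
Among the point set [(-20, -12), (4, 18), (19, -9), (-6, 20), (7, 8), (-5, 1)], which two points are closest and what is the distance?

Computing all pairwise distances among 6 points:

d((-20, -12), (4, 18)) = 38.4187
d((-20, -12), (19, -9)) = 39.1152
d((-20, -12), (-6, 20)) = 34.9285
d((-20, -12), (7, 8)) = 33.6006
d((-20, -12), (-5, 1)) = 19.8494
d((4, 18), (19, -9)) = 30.8869
d((4, 18), (-6, 20)) = 10.198 <-- minimum
d((4, 18), (7, 8)) = 10.4403
d((4, 18), (-5, 1)) = 19.2354
d((19, -9), (-6, 20)) = 38.2884
d((19, -9), (7, 8)) = 20.8087
d((19, -9), (-5, 1)) = 26.0
d((-6, 20), (7, 8)) = 17.6918
d((-6, 20), (-5, 1)) = 19.0263
d((7, 8), (-5, 1)) = 13.8924

Closest pair: (4, 18) and (-6, 20) with distance 10.198

The closest pair is (4, 18) and (-6, 20) with Euclidean distance 10.198. For 6 points, brute-force pairwise comparison is shown above. For large n, the divide-and-conquer algorithm (sort by x, recurse on halves, check the dividing strip) achieves O(n log n).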